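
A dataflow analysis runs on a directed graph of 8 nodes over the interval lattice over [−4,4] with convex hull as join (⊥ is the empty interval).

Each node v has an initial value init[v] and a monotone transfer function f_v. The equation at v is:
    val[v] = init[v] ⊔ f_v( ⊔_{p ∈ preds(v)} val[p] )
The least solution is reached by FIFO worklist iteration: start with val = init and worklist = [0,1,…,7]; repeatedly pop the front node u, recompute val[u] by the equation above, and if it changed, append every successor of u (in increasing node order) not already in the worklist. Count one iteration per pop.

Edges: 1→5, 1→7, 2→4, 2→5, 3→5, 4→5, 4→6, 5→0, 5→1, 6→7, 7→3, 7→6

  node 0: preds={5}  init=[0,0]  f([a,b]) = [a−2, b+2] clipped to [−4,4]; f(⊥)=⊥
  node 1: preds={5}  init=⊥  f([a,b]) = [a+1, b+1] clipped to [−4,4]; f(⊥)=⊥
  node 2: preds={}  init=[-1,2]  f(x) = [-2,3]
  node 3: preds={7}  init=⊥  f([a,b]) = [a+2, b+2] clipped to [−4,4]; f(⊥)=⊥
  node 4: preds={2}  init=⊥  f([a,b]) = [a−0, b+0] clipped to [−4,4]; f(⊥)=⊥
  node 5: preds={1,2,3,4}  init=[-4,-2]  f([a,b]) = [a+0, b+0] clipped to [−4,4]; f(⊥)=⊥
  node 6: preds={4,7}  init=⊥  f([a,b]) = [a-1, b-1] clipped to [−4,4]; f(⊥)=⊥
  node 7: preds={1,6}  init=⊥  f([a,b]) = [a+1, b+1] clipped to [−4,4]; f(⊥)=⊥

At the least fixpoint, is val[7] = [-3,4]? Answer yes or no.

no

Iteration log — 19 steps:
  step 1. node 0  ⊔preds=[-4,-2]  new=[-4,0]  old=[0,0]  +wl: 
  step 2. node 1  ⊔preds=[-4,-2]  new=[-3,-1]  old=⊥  +wl: 
  step 3. node 2  ⊔preds=⊥  new=[-2,3]  old=[-1,2]  +wl: 
  step 4. node 3  ⊔preds=⊥  new=⊥  stable
  step 5. node 4  ⊔preds=[-2,3]  new=[-2,3]  old=⊥  +wl: 
  step 6. node 5  ⊔preds=[-3,3]  new=[-4,3]  old=[-4,-2]  +wl: 0,1
  step 7. node 6  ⊔preds=[-2,3]  new=[-3,2]  old=⊥  +wl: 
  step 8. node 7  ⊔preds=[-3,2]  new=[-2,3]  old=⊥  +wl: 3,6
  step 9. node 0  ⊔preds=[-4,3]  new=[-4,4]  old=[-4,0]  +wl: 
  step 10. node 1  ⊔preds=[-4,3]  new=[-3,4]  old=[-3,-1]  +wl: 5,7
  step 11. node 3  ⊔preds=[-2,3]  new=[0,4]  old=⊥  +wl: 
  step 12. node 6  ⊔preds=[-2,3]  new=[-3,2]  stable
  step 13. node 5  ⊔preds=[-3,4]  new=[-4,4]  old=[-4,3]  +wl: 0,1
  step 14. node 7  ⊔preds=[-3,4]  new=[-2,4]  old=[-2,3]  +wl: 3,6
  step 15. node 0  ⊔preds=[-4,4]  new=[-4,4]  stable
  step 16. node 1  ⊔preds=[-4,4]  new=[-3,4]  stable
  step 17. node 3  ⊔preds=[-2,4]  new=[0,4]  stable
  step 18. node 6  ⊔preds=[-2,4]  new=[-3,3]  old=[-3,2]  +wl: 7
  step 19. node 7  ⊔preds=[-3,4]  new=[-2,4]  stable

Least fixpoint reached:
  node 0: [-4,4]
  node 1: [-3,4]
  node 2: [-2,3]
  node 3: [0,4]
  node 4: [-2,3]
  node 5: [-4,4]
  node 6: [-3,3]
  node 7: [-2,4]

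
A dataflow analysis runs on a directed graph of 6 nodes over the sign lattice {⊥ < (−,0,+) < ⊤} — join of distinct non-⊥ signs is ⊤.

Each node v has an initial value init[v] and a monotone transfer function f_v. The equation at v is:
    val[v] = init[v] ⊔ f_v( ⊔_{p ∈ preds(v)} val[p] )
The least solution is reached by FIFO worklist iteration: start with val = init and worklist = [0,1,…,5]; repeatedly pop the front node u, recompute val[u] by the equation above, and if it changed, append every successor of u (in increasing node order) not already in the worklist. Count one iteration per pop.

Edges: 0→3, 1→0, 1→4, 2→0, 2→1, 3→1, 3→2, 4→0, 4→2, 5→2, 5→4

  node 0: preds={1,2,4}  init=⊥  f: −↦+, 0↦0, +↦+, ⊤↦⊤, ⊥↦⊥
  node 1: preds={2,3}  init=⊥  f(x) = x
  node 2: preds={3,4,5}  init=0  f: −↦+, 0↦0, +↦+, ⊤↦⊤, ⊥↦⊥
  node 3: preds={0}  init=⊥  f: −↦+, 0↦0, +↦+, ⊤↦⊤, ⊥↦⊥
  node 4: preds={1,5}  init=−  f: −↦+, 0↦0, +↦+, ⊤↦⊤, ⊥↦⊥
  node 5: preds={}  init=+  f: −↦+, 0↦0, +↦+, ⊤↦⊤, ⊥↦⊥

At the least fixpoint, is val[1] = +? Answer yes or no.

no

Worklist (11 pops):
  #1 pop 0: in=⊤ → ⊤ (was ⊥); enqueue []
  #2 pop 1: in=0 → 0 (was ⊥); enqueue [0]
  #3 pop 2: in=⊤ → ⊤ (was 0); enqueue [1]
  #4 pop 3: in=⊤ → ⊤ (was ⊥); enqueue [2]
  #5 pop 4: in=⊤ → ⊤ (was −); enqueue []
  #6 pop 5: in=⊥ → + (no change)
  #7 pop 0: in=⊤ → ⊤ (no change)
  #8 pop 1: in=⊤ → ⊤ (was 0); enqueue [0,4]
  #9 pop 2: in=⊤ → ⊤ (no change)
  #10 pop 0: in=⊤ → ⊤ (no change)
  #11 pop 4: in=⊤ → ⊤ (no change)

Fixpoint:
  val[0] = ⊤
  val[1] = ⊤
  val[2] = ⊤
  val[3] = ⊤
  val[4] = ⊤
  val[5] = +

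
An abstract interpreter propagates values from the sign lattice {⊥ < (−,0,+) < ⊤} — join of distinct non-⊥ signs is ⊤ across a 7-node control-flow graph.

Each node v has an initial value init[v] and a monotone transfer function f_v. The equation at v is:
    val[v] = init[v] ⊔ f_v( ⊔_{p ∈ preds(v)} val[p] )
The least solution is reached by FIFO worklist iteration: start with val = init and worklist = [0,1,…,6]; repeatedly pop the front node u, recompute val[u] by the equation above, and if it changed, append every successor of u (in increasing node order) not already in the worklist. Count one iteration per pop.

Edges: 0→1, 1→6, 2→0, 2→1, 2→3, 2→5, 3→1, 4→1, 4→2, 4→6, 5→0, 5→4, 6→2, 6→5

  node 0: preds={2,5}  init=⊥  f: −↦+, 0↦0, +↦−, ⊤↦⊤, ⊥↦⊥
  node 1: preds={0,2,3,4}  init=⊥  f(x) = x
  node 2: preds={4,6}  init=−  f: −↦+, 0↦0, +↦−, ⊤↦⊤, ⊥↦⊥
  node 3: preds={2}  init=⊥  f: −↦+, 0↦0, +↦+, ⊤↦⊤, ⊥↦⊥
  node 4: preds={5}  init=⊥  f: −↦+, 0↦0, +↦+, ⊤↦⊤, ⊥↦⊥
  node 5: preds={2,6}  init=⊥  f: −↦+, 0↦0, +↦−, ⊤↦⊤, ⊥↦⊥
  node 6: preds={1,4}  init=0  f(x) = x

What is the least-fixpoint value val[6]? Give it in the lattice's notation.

Worklist (14 pops):
  #1 pop 0: in=− → + (was ⊥); enqueue []
  #2 pop 1: in=⊤ → ⊤ (was ⊥); enqueue []
  #3 pop 2: in=0 → ⊤ (was −); enqueue [0,1]
  #4 pop 3: in=⊤ → ⊤ (was ⊥); enqueue []
  #5 pop 4: in=⊥ → ⊥ (no change)
  #6 pop 5: in=⊤ → ⊤ (was ⊥); enqueue [4]
  #7 pop 6: in=⊤ → ⊤ (was 0); enqueue [2,5]
  #8 pop 0: in=⊤ → ⊤ (was +); enqueue []
  #9 pop 1: in=⊤ → ⊤ (no change)
  #10 pop 4: in=⊤ → ⊤ (was ⊥); enqueue [1,6]
  #11 pop 2: in=⊤ → ⊤ (no change)
  #12 pop 5: in=⊤ → ⊤ (no change)
  #13 pop 1: in=⊤ → ⊤ (no change)
  #14 pop 6: in=⊤ → ⊤ (no change)

Fixpoint:
  val[0] = ⊤
  val[1] = ⊤
  val[2] = ⊤
  val[3] = ⊤
  val[4] = ⊤
  val[5] = ⊤
  val[6] = ⊤

⊤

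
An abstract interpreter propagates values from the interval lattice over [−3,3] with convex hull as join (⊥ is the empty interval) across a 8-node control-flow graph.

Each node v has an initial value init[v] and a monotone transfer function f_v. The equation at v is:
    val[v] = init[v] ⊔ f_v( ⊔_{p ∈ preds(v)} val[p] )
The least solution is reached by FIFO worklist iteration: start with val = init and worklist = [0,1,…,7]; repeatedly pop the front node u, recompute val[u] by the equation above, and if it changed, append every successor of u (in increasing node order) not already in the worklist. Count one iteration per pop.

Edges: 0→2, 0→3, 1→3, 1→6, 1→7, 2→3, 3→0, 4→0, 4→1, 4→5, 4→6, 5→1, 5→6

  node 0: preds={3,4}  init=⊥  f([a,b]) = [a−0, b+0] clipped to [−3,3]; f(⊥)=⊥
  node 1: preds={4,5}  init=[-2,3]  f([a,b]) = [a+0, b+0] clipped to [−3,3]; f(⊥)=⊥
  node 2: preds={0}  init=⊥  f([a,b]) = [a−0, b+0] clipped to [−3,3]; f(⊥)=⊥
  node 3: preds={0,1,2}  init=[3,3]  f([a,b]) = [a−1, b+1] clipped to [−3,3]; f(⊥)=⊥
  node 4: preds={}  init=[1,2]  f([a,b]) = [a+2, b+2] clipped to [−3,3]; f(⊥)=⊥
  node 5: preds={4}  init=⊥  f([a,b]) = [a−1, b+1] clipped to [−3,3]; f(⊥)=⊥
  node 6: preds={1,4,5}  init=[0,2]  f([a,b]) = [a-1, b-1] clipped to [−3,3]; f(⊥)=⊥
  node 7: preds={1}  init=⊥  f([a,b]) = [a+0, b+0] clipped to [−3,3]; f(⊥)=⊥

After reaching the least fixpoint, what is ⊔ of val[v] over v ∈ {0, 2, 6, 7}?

Iteration log — 12 steps:
  step 1. node 0  ⊔preds=[1,3]  new=[1,3]  old=⊥  +wl: 
  step 2. node 1  ⊔preds=[1,2]  new=[-2,3]  stable
  step 3. node 2  ⊔preds=[1,3]  new=[1,3]  old=⊥  +wl: 
  step 4. node 3  ⊔preds=[-2,3]  new=[-3,3]  old=[3,3]  +wl: 0
  step 5. node 4  ⊔preds=⊥  new=[1,2]  stable
  step 6. node 5  ⊔preds=[1,2]  new=[0,3]  old=⊥  +wl: 1
  step 7. node 6  ⊔preds=[-2,3]  new=[-3,2]  old=[0,2]  +wl: 
  step 8. node 7  ⊔preds=[-2,3]  new=[-2,3]  old=⊥  +wl: 
  step 9. node 0  ⊔preds=[-3,3]  new=[-3,3]  old=[1,3]  +wl: 2,3
  step 10. node 1  ⊔preds=[0,3]  new=[-2,3]  stable
  step 11. node 2  ⊔preds=[-3,3]  new=[-3,3]  old=[1,3]  +wl: 
  step 12. node 3  ⊔preds=[-3,3]  new=[-3,3]  stable

Least fixpoint reached:
  node 0: [-3,3]
  node 1: [-2,3]
  node 2: [-3,3]
  node 3: [-3,3]
  node 4: [1,2]
  node 5: [0,3]
  node 6: [-3,2]
  node 7: [-2,3]

[-3,3]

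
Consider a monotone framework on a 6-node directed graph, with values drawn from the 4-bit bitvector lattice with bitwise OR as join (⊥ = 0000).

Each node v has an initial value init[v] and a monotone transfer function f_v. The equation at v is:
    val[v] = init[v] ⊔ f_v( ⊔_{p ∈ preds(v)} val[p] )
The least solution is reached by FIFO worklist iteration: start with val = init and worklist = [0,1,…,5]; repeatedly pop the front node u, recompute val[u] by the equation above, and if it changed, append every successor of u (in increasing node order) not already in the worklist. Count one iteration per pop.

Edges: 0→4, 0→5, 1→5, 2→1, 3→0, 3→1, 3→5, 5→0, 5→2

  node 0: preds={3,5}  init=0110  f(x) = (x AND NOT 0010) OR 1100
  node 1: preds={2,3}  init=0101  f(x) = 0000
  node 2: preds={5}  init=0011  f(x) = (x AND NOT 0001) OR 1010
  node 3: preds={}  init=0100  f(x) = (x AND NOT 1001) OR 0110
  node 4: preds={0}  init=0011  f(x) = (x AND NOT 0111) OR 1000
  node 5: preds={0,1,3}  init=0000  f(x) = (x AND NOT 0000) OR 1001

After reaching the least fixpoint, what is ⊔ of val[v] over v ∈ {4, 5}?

1111

Worklist (12 pops):
  #1 pop 0: in=0100 → 1110 (was 0110); enqueue []
  #2 pop 1: in=0111 → 0101 (no change)
  #3 pop 2: in=0000 → 1011 (was 0011); enqueue [1]
  #4 pop 3: in=0000 → 0110 (was 0100); enqueue [0]
  #5 pop 4: in=1110 → 1011 (was 0011); enqueue []
  #6 pop 5: in=1111 → 1111 (was 0000); enqueue [2]
  #7 pop 1: in=1111 → 0101 (no change)
  #8 pop 0: in=1111 → 1111 (was 1110); enqueue [4,5]
  #9 pop 2: in=1111 → 1111 (was 1011); enqueue [1]
  #10 pop 4: in=1111 → 1011 (no change)
  #11 pop 5: in=1111 → 1111 (no change)
  #12 pop 1: in=1111 → 0101 (no change)

Fixpoint:
  val[0] = 1111
  val[1] = 0101
  val[2] = 1111
  val[3] = 0110
  val[4] = 1011
  val[5] = 1111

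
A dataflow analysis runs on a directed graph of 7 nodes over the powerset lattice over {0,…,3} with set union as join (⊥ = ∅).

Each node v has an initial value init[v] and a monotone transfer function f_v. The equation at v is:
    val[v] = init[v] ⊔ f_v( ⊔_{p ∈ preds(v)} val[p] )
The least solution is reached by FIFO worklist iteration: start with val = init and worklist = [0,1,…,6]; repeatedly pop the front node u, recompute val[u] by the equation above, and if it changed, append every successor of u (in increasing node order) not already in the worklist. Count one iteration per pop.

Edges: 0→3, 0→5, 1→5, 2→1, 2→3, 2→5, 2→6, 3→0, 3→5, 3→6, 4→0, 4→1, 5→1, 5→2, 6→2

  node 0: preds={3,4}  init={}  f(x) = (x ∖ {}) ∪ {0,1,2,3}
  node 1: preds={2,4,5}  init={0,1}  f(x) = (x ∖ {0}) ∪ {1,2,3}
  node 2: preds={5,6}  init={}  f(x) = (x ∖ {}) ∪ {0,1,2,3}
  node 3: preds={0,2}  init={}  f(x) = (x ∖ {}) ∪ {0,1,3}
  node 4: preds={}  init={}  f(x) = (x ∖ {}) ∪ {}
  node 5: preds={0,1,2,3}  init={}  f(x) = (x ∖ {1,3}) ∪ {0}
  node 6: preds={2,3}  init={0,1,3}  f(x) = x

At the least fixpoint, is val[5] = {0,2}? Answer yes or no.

Worklist (10 pops):
  #1 pop 0: in={} → {0,1,2,3} (was {}); enqueue []
  #2 pop 1: in={} → {0,1,2,3} (was {0,1}); enqueue []
  #3 pop 2: in={0,1,3} → {0,1,2,3} (was {}); enqueue [1]
  #4 pop 3: in={0,1,2,3} → {0,1,2,3} (was {}); enqueue [0]
  #5 pop 4: in={} → {} (no change)
  #6 pop 5: in={0,1,2,3} → {0,2} (was {}); enqueue [2]
  #7 pop 6: in={0,1,2,3} → {0,1,2,3} (was {0,1,3}); enqueue []
  #8 pop 1: in={0,1,2,3} → {0,1,2,3} (no change)
  #9 pop 0: in={0,1,2,3} → {0,1,2,3} (no change)
  #10 pop 2: in={0,1,2,3} → {0,1,2,3} (no change)

Fixpoint:
  val[0] = {0,1,2,3}
  val[1] = {0,1,2,3}
  val[2] = {0,1,2,3}
  val[3] = {0,1,2,3}
  val[4] = {}
  val[5] = {0,2}
  val[6] = {0,1,2,3}

yes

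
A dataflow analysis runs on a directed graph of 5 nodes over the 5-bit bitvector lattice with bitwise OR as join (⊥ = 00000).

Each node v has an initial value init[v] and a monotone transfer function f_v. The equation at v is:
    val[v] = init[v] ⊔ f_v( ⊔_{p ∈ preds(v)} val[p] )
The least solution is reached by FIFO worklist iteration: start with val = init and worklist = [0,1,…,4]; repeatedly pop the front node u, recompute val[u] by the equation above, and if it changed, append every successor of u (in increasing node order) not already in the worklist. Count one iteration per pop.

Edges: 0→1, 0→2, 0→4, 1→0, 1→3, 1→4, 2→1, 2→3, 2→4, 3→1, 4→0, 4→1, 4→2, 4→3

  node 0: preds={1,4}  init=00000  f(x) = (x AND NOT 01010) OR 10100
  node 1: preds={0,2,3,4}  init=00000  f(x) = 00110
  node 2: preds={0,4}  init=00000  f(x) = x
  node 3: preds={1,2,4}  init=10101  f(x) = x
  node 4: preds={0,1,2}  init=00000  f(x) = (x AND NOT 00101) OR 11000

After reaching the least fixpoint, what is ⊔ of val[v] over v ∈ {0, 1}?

Trace (11 dequeues):
  [1] u=0 | in 00000 | out 10100 | prev 00000 | push {}
  [2] u=1 | in 10101 | out 00110 | prev 00000 | push {0}
  [3] u=2 | in 10100 | out 10100 | prev 00000 | push {1}
  [4] u=3 | in 10110 | out 10111 | prev 10101 | push {}
  [5] u=4 | in 10110 | out 11010 | prev 00000 | push {2,3}
  [6] u=0 | in 11110 | out 10100 | ==
  [7] u=1 | in 11111 | out 00110 | ==
  [8] u=2 | in 11110 | out 11110 | prev 10100 | push {1,4}
  [9] u=3 | in 11110 | out 11111 | prev 10111 | push {}
  [10] u=1 | in 11111 | out 00110 | ==
  [11] u=4 | in 11110 | out 11010 | ==

Converged values:
  [0] 10100
  [1] 00110
  [2] 11110
  [3] 11111
  [4] 11010

10110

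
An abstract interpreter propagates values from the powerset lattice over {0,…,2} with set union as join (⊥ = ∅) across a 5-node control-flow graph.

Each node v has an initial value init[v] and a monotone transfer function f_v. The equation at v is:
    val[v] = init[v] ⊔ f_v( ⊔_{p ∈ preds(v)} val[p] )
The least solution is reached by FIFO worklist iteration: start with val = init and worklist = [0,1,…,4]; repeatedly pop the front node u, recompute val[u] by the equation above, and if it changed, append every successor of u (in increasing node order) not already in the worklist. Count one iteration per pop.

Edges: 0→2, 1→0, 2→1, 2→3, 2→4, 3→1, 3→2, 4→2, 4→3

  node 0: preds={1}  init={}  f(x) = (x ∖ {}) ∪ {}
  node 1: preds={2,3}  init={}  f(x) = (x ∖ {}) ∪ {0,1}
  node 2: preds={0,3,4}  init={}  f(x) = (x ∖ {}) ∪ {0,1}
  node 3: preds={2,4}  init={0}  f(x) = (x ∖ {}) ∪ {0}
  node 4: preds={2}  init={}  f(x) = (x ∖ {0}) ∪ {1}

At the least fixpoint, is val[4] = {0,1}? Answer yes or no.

no

Trace (9 dequeues):
  [1] u=0 | in {} | out {} | ==
  [2] u=1 | in {0} | out {0,1} | prev {} | push {0}
  [3] u=2 | in {0} | out {0,1} | prev {} | push {1}
  [4] u=3 | in {0,1} | out {0,1} | prev {0} | push {2}
  [5] u=4 | in {0,1} | out {1} | prev {} | push {3}
  [6] u=0 | in {0,1} | out {0,1} | prev {} | push {}
  [7] u=1 | in {0,1} | out {0,1} | ==
  [8] u=2 | in {0,1} | out {0,1} | ==
  [9] u=3 | in {0,1} | out {0,1} | ==

Converged values:
  [0] {0,1}
  [1] {0,1}
  [2] {0,1}
  [3] {0,1}
  [4] {1}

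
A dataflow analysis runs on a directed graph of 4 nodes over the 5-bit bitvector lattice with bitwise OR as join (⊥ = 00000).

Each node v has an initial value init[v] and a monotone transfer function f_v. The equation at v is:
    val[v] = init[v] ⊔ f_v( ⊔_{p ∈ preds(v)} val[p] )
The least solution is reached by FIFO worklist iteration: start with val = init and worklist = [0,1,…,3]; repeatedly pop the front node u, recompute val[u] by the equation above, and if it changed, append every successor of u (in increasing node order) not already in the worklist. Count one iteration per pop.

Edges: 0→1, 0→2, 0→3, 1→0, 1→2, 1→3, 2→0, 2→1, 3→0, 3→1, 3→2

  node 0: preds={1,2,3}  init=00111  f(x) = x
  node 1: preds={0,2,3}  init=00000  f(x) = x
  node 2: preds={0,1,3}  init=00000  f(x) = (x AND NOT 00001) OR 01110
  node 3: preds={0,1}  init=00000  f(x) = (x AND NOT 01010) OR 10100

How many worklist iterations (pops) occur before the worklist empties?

Trace (10 dequeues):
  [1] u=0 | in 00000 | out 00111 | ==
  [2] u=1 | in 00111 | out 00111 | prev 00000 | push {0}
  [3] u=2 | in 00111 | out 01110 | prev 00000 | push {1}
  [4] u=3 | in 00111 | out 10101 | prev 00000 | push {2}
  [5] u=0 | in 11111 | out 11111 | prev 00111 | push {3}
  [6] u=1 | in 11111 | out 11111 | prev 00111 | push {0}
  [7] u=2 | in 11111 | out 11110 | prev 01110 | push {1}
  [8] u=3 | in 11111 | out 10101 | ==
  [9] u=0 | in 11111 | out 11111 | ==
  [10] u=1 | in 11111 | out 11111 | ==

Converged values:
  [0] 11111
  [1] 11111
  [2] 11110
  [3] 10101

10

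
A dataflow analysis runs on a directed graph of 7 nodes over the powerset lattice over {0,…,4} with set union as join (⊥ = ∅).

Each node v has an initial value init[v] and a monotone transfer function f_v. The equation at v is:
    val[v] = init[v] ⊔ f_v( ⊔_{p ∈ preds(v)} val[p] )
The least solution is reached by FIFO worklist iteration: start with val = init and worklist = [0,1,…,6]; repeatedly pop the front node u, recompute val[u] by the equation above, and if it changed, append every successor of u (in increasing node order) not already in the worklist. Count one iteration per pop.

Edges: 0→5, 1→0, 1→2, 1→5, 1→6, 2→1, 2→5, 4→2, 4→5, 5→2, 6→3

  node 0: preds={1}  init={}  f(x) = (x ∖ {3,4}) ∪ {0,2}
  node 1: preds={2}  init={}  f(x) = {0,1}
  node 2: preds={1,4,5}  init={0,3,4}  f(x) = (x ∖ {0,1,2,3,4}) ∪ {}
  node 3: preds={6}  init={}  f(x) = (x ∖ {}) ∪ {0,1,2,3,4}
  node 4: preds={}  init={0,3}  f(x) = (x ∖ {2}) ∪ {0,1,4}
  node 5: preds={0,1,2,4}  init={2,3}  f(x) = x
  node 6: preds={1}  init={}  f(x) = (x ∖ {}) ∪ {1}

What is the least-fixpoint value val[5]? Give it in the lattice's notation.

{0,1,2,3,4}

Iteration log — 11 steps:
  step 1. node 0  ⊔preds={}  new={0,2}  old={}  +wl: 
  step 2. node 1  ⊔preds={0,3,4}  new={0,1}  old={}  +wl: 0
  step 3. node 2  ⊔preds={0,1,2,3}  new={0,3,4}  stable
  step 4. node 3  ⊔preds={}  new={0,1,2,3,4}  old={}  +wl: 
  step 5. node 4  ⊔preds={}  new={0,1,3,4}  old={0,3}  +wl: 2
  step 6. node 5  ⊔preds={0,1,2,3,4}  new={0,1,2,3,4}  old={2,3}  +wl: 
  step 7. node 6  ⊔preds={0,1}  new={0,1}  old={}  +wl: 3
  step 8. node 0  ⊔preds={0,1}  new={0,1,2}  old={0,2}  +wl: 5
  step 9. node 2  ⊔preds={0,1,2,3,4}  new={0,3,4}  stable
  step 10. node 3  ⊔preds={0,1}  new={0,1,2,3,4}  stable
  step 11. node 5  ⊔preds={0,1,2,3,4}  new={0,1,2,3,4}  stable

Least fixpoint reached:
  node 0: {0,1,2}
  node 1: {0,1}
  node 2: {0,3,4}
  node 3: {0,1,2,3,4}
  node 4: {0,1,3,4}
  node 5: {0,1,2,3,4}
  node 6: {0,1}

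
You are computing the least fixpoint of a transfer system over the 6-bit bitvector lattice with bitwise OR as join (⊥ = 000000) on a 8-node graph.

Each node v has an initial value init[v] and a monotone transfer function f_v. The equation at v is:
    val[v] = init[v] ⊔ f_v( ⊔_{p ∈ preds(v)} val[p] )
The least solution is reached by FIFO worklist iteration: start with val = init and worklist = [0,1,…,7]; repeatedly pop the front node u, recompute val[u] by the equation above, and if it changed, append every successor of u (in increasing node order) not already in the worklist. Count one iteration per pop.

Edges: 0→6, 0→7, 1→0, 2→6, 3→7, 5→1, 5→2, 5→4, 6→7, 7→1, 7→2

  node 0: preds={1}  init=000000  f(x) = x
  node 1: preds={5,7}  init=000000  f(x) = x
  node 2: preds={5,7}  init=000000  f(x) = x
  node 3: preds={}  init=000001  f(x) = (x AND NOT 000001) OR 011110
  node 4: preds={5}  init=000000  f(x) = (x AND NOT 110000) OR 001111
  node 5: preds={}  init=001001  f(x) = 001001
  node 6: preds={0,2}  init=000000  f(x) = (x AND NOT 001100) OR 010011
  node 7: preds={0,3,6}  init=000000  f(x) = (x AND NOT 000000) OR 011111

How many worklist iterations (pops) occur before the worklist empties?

Iteration log — 16 steps:
  step 1. node 0  ⊔preds=000000  new=000000  stable
  step 2. node 1  ⊔preds=001001  new=001001  old=000000  +wl: 0
  step 3. node 2  ⊔preds=001001  new=001001  old=000000  +wl: 
  step 4. node 3  ⊔preds=000000  new=011111  old=000001  +wl: 
  step 5. node 4  ⊔preds=001001  new=001111  old=000000  +wl: 
  step 6. node 5  ⊔preds=000000  new=001001  stable
  step 7. node 6  ⊔preds=001001  new=010011  old=000000  +wl: 
  step 8. node 7  ⊔preds=011111  new=011111  old=000000  +wl: 1,2
  step 9. node 0  ⊔preds=001001  new=001001  old=000000  +wl: 6,7
  step 10. node 1  ⊔preds=011111  new=011111  old=001001  +wl: 0
  step 11. node 2  ⊔preds=011111  new=011111  old=001001  +wl: 
  step 12. node 6  ⊔preds=011111  new=010011  stable
  step 13. node 7  ⊔preds=011111  new=011111  stable
  step 14. node 0  ⊔preds=011111  new=011111  old=001001  +wl: 6,7
  step 15. node 6  ⊔preds=011111  new=010011  stable
  step 16. node 7  ⊔preds=011111  new=011111  stable

Least fixpoint reached:
  node 0: 011111
  node 1: 011111
  node 2: 011111
  node 3: 011111
  node 4: 001111
  node 5: 001001
  node 6: 010011
  node 7: 011111

16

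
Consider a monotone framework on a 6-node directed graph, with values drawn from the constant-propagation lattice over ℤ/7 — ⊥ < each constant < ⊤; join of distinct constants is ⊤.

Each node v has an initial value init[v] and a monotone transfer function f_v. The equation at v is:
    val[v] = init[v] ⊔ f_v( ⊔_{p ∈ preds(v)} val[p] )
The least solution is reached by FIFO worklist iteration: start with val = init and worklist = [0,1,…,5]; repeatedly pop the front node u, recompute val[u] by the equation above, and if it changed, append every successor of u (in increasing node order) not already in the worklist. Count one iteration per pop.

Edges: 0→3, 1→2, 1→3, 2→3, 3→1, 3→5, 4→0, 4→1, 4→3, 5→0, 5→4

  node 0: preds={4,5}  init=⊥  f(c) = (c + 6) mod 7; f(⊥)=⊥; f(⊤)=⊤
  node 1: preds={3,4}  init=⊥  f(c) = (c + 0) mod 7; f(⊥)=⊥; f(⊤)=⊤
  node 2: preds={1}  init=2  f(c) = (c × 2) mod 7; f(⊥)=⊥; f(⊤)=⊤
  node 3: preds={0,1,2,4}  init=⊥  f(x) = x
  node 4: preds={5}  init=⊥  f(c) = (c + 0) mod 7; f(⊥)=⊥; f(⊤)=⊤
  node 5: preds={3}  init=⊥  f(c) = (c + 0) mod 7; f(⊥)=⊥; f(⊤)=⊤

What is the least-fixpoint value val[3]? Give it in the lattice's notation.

Iteration log — 21 steps:
  step 1. node 0  ⊔preds=⊥  new=⊥  stable
  step 2. node 1  ⊔preds=⊥  new=⊥  stable
  step 3. node 2  ⊔preds=⊥  new=2  stable
  step 4. node 3  ⊔preds=2  new=2  old=⊥  +wl: 1
  step 5. node 4  ⊔preds=⊥  new=⊥  stable
  step 6. node 5  ⊔preds=2  new=2  old=⊥  +wl: 0,4
  step 7. node 1  ⊔preds=2  new=2  old=⊥  +wl: 2,3
  step 8. node 0  ⊔preds=2  new=1  old=⊥  +wl: 
  step 9. node 4  ⊔preds=2  new=2  old=⊥  +wl: 0,1
  step 10. node 2  ⊔preds=2  new=⊤  old=2  +wl: 
  step 11. node 3  ⊔preds=⊤  new=⊤  old=2  +wl: 5
  step 12. node 0  ⊔preds=2  new=1  stable
  step 13. node 1  ⊔preds=⊤  new=⊤  old=2  +wl: 2,3
  step 14. node 5  ⊔preds=⊤  new=⊤  old=2  +wl: 0,4
  step 15. node 2  ⊔preds=⊤  new=⊤  stable
  step 16. node 3  ⊔preds=⊤  new=⊤  stable
  step 17. node 0  ⊔preds=⊤  new=⊤  old=1  +wl: 3
  step 18. node 4  ⊔preds=⊤  new=⊤  old=2  +wl: 0,1
  step 19. node 3  ⊔preds=⊤  new=⊤  stable
  step 20. node 0  ⊔preds=⊤  new=⊤  stable
  step 21. node 1  ⊔preds=⊤  new=⊤  stable

Least fixpoint reached:
  node 0: ⊤
  node 1: ⊤
  node 2: ⊤
  node 3: ⊤
  node 4: ⊤
  node 5: ⊤

⊤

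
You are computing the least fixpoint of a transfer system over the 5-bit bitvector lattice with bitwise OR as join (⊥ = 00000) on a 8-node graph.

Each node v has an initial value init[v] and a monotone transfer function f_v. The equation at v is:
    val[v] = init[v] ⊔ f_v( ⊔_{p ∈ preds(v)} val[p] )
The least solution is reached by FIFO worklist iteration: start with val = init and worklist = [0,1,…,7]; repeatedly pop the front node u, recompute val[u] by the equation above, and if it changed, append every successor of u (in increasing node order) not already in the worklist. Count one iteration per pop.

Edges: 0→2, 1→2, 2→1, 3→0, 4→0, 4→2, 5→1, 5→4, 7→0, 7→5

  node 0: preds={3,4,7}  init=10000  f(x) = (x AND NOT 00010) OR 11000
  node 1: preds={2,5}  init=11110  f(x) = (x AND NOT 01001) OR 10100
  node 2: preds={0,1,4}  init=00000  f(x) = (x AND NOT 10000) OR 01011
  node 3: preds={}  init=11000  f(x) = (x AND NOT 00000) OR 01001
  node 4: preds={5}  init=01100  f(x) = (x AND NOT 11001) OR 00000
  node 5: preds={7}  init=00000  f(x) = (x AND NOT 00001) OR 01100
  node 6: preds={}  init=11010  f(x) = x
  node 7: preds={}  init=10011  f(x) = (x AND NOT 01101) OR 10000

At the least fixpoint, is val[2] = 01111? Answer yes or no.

yes

Iteration log — 13 steps:
  step 1. node 0  ⊔preds=11111  new=11101  old=10000  +wl: 
  step 2. node 1  ⊔preds=00000  new=11110  stable
  step 3. node 2  ⊔preds=11111  new=01111  old=00000  +wl: 1
  step 4. node 3  ⊔preds=00000  new=11001  old=11000  +wl: 0
  step 5. node 4  ⊔preds=00000  new=01100  stable
  step 6. node 5  ⊔preds=10011  new=11110  old=00000  +wl: 4
  step 7. node 6  ⊔preds=00000  new=11010  stable
  step 8. node 7  ⊔preds=00000  new=10011  stable
  step 9. node 1  ⊔preds=11111  new=11110  stable
  step 10. node 0  ⊔preds=11111  new=11101  stable
  step 11. node 4  ⊔preds=11110  new=01110  old=01100  +wl: 0,2
  step 12. node 0  ⊔preds=11111  new=11101  stable
  step 13. node 2  ⊔preds=11111  new=01111  stable

Least fixpoint reached:
  node 0: 11101
  node 1: 11110
  node 2: 01111
  node 3: 11001
  node 4: 01110
  node 5: 11110
  node 6: 11010
  node 7: 10011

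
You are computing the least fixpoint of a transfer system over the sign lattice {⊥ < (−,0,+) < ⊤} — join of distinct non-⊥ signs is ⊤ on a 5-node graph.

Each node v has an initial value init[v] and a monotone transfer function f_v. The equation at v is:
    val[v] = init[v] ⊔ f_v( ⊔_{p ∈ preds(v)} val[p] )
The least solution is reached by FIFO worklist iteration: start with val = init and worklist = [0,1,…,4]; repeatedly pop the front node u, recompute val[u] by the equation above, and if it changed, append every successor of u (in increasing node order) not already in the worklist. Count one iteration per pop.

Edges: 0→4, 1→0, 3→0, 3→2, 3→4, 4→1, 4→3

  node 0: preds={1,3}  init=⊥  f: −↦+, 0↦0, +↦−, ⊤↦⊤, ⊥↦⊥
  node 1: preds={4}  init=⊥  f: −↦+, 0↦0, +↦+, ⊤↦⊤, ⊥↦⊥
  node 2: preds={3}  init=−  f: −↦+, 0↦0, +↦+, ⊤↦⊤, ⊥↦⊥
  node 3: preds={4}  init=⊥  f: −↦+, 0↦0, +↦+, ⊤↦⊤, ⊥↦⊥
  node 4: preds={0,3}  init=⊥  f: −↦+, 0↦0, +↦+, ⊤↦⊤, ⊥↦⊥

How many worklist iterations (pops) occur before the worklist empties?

Worklist (5 pops):
  #1 pop 0: in=⊥ → ⊥ (no change)
  #2 pop 1: in=⊥ → ⊥ (no change)
  #3 pop 2: in=⊥ → − (no change)
  #4 pop 3: in=⊥ → ⊥ (no change)
  #5 pop 4: in=⊥ → ⊥ (no change)

Fixpoint:
  val[0] = ⊥
  val[1] = ⊥
  val[2] = −
  val[3] = ⊥
  val[4] = ⊥

5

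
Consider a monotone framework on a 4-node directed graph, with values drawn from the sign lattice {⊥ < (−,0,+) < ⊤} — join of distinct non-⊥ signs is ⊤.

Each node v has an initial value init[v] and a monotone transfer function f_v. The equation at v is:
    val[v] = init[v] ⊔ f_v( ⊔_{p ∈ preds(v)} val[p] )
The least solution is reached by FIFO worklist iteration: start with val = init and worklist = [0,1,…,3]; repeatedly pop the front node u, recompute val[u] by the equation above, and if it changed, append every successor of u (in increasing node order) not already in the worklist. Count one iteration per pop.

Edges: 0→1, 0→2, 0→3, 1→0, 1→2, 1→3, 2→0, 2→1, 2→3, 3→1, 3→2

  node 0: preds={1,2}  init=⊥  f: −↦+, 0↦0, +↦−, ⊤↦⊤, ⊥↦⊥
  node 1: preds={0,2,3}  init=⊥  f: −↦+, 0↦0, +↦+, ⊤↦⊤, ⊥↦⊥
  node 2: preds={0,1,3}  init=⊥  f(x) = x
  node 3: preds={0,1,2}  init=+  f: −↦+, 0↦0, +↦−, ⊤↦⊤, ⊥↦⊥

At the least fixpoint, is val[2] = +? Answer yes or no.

no

Trace (12 dequeues):
  [1] u=0 | in ⊥ | out ⊥ | ==
  [2] u=1 | in + | out + | prev ⊥ | push {0}
  [3] u=2 | in + | out + | prev ⊥ | push {1}
  [4] u=3 | in + | out ⊤ | prev + | push {2}
  [5] u=0 | in + | out − | prev ⊥ | push {3}
  [6] u=1 | in ⊤ | out ⊤ | prev + | push {0}
  [7] u=2 | in ⊤ | out ⊤ | prev + | push {1}
  [8] u=3 | in ⊤ | out ⊤ | ==
  [9] u=0 | in ⊤ | out ⊤ | prev − | push {2,3}
  [10] u=1 | in ⊤ | out ⊤ | ==
  [11] u=2 | in ⊤ | out ⊤ | ==
  [12] u=3 | in ⊤ | out ⊤ | ==

Converged values:
  [0] ⊤
  [1] ⊤
  [2] ⊤
  [3] ⊤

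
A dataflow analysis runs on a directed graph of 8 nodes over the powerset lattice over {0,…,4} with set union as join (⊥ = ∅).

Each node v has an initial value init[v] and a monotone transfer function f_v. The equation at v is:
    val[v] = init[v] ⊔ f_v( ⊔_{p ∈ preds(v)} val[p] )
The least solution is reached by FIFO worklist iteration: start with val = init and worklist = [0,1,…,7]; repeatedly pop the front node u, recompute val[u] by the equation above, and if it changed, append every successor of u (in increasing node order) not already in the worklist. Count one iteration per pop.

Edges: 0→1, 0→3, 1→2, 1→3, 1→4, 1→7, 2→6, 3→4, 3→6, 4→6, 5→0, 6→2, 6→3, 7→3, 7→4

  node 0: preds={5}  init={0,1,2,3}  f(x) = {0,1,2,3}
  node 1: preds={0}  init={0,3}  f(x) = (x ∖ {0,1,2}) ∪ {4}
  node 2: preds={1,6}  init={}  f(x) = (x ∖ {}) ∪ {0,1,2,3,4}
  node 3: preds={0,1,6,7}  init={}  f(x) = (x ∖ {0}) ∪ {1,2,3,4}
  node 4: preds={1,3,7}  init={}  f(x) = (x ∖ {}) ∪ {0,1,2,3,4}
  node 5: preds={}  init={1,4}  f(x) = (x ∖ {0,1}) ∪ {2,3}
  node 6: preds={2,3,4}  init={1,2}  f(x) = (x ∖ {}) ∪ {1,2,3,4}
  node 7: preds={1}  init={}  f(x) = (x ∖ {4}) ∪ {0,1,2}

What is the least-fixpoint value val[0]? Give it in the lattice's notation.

Worklist (12 pops):
  #1 pop 0: in={1,4} → {0,1,2,3} (no change)
  #2 pop 1: in={0,1,2,3} → {0,3,4} (was {0,3}); enqueue []
  #3 pop 2: in={0,1,2,3,4} → {0,1,2,3,4} (was {}); enqueue []
  #4 pop 3: in={0,1,2,3,4} → {1,2,3,4} (was {}); enqueue []
  #5 pop 4: in={0,1,2,3,4} → {0,1,2,3,4} (was {}); enqueue []
  #6 pop 5: in={} → {1,2,3,4} (was {1,4}); enqueue [0]
  #7 pop 6: in={0,1,2,3,4} → {0,1,2,3,4} (was {1,2}); enqueue [2,3]
  #8 pop 7: in={0,3,4} → {0,1,2,3} (was {}); enqueue [4]
  #9 pop 0: in={1,2,3,4} → {0,1,2,3} (no change)
  #10 pop 2: in={0,1,2,3,4} → {0,1,2,3,4} (no change)
  #11 pop 3: in={0,1,2,3,4} → {1,2,3,4} (no change)
  #12 pop 4: in={0,1,2,3,4} → {0,1,2,3,4} (no change)

Fixpoint:
  val[0] = {0,1,2,3}
  val[1] = {0,3,4}
  val[2] = {0,1,2,3,4}
  val[3] = {1,2,3,4}
  val[4] = {0,1,2,3,4}
  val[5] = {1,2,3,4}
  val[6] = {0,1,2,3,4}
  val[7] = {0,1,2,3}

{0,1,2,3}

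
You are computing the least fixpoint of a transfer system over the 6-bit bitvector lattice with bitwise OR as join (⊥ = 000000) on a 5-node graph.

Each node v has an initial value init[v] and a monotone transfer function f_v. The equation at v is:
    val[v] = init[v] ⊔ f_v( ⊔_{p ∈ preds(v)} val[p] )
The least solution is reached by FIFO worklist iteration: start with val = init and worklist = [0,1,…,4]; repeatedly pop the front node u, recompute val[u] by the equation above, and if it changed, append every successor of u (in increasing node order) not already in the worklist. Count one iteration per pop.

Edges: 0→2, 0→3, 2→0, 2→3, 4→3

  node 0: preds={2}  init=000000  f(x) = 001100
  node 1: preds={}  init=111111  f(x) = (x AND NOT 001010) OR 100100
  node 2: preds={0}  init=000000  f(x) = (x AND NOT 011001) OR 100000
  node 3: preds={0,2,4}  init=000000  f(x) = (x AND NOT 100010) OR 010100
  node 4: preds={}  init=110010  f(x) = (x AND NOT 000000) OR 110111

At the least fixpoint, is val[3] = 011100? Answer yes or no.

no

Trace (7 dequeues):
  [1] u=0 | in 000000 | out 001100 | prev 000000 | push {}
  [2] u=1 | in 000000 | out 111111 | ==
  [3] u=2 | in 001100 | out 100100 | prev 000000 | push {0}
  [4] u=3 | in 111110 | out 011100 | prev 000000 | push {}
  [5] u=4 | in 000000 | out 110111 | prev 110010 | push {3}
  [6] u=0 | in 100100 | out 001100 | ==
  [7] u=3 | in 111111 | out 011101 | prev 011100 | push {}

Converged values:
  [0] 001100
  [1] 111111
  [2] 100100
  [3] 011101
  [4] 110111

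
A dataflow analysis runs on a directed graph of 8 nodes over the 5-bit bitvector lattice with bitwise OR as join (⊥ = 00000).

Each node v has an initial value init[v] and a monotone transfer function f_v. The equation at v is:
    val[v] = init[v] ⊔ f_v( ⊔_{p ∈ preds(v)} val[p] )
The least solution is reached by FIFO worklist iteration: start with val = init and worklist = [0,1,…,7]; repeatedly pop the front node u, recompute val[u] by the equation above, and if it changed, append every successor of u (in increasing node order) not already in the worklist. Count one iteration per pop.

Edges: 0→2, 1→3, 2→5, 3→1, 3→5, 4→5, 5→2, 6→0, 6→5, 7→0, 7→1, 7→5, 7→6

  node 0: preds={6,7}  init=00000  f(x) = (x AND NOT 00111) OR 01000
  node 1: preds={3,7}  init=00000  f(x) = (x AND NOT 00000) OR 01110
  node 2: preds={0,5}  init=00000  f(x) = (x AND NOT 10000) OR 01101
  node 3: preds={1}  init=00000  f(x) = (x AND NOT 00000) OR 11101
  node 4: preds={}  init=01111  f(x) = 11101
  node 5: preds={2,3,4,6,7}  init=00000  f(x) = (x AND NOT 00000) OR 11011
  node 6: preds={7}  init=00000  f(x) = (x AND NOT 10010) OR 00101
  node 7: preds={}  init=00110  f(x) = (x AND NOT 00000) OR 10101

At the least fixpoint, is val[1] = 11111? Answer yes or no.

Worklist (15 pops):
  #1 pop 0: in=00110 → 01000 (was 00000); enqueue []
  #2 pop 1: in=00110 → 01110 (was 00000); enqueue []
  #3 pop 2: in=01000 → 01101 (was 00000); enqueue []
  #4 pop 3: in=01110 → 11111 (was 00000); enqueue [1]
  #5 pop 4: in=00000 → 11111 (was 01111); enqueue []
  #6 pop 5: in=11111 → 11111 (was 00000); enqueue [2]
  #7 pop 6: in=00110 → 00101 (was 00000); enqueue [0,5]
  #8 pop 7: in=00000 → 10111 (was 00110); enqueue [6]
  #9 pop 1: in=11111 → 11111 (was 01110); enqueue [3]
  #10 pop 2: in=11111 → 01111 (was 01101); enqueue []
  #11 pop 0: in=10111 → 11000 (was 01000); enqueue [2]
  #12 pop 5: in=11111 → 11111 (no change)
  #13 pop 6: in=10111 → 00101 (no change)
  #14 pop 3: in=11111 → 11111 (no change)
  #15 pop 2: in=11111 → 01111 (no change)

Fixpoint:
  val[0] = 11000
  val[1] = 11111
  val[2] = 01111
  val[3] = 11111
  val[4] = 11111
  val[5] = 11111
  val[6] = 00101
  val[7] = 10111

yes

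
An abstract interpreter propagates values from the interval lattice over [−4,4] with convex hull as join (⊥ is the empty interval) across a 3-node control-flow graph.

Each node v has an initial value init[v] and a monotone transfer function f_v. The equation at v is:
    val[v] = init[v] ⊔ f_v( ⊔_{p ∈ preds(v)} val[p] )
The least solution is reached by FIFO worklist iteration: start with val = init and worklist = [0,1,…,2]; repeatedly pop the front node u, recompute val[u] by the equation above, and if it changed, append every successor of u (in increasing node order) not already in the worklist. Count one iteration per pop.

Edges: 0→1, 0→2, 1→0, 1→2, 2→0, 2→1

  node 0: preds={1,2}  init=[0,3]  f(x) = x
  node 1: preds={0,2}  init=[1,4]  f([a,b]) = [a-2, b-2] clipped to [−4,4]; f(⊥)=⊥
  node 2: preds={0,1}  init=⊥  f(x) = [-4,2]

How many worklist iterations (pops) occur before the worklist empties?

Worklist (7 pops):
  #1 pop 0: in=[1,4] → [0,4] (was [0,3]); enqueue []
  #2 pop 1: in=[0,4] → [-2,4] (was [1,4]); enqueue [0]
  #3 pop 2: in=[-2,4] → [-4,2] (was ⊥); enqueue [1]
  #4 pop 0: in=[-4,4] → [-4,4] (was [0,4]); enqueue [2]
  #5 pop 1: in=[-4,4] → [-4,4] (was [-2,4]); enqueue [0]
  #6 pop 2: in=[-4,4] → [-4,2] (no change)
  #7 pop 0: in=[-4,4] → [-4,4] (no change)

Fixpoint:
  val[0] = [-4,4]
  val[1] = [-4,4]
  val[2] = [-4,2]

7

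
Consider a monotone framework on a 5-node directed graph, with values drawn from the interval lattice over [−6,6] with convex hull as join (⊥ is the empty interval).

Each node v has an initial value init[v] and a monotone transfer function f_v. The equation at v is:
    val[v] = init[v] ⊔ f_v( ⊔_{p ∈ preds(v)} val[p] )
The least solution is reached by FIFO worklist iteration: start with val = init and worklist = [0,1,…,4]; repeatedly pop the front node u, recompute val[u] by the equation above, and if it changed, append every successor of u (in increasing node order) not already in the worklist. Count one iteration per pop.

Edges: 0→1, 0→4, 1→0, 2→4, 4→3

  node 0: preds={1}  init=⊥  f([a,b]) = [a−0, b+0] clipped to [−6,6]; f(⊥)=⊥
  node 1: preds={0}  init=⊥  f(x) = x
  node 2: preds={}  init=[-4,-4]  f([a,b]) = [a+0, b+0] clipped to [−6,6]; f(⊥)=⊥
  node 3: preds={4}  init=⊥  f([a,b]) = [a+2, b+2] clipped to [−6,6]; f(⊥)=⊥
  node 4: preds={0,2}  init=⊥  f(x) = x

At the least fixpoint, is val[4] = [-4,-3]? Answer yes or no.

Iteration log — 6 steps:
  step 1. node 0  ⊔preds=⊥  new=⊥  stable
  step 2. node 1  ⊔preds=⊥  new=⊥  stable
  step 3. node 2  ⊔preds=⊥  new=[-4,-4]  stable
  step 4. node 3  ⊔preds=⊥  new=⊥  stable
  step 5. node 4  ⊔preds=[-4,-4]  new=[-4,-4]  old=⊥  +wl: 3
  step 6. node 3  ⊔preds=[-4,-4]  new=[-2,-2]  old=⊥  +wl: 

Least fixpoint reached:
  node 0: ⊥
  node 1: ⊥
  node 2: [-4,-4]
  node 3: [-2,-2]
  node 4: [-4,-4]

no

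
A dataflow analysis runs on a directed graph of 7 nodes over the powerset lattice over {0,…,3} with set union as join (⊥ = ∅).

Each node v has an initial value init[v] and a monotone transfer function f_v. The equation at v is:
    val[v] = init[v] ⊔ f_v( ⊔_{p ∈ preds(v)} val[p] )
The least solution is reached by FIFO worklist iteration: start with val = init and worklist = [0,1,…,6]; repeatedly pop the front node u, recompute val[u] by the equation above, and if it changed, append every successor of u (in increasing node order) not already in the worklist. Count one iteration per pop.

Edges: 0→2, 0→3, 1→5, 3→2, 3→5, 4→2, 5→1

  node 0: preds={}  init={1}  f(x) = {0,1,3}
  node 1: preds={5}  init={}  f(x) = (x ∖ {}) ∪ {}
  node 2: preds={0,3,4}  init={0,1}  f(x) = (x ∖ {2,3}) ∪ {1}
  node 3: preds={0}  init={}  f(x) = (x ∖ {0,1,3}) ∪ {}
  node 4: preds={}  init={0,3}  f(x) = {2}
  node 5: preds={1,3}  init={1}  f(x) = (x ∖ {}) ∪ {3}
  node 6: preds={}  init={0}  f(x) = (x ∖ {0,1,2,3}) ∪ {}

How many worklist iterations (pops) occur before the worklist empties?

Worklist (10 pops):
  #1 pop 0: in={} → {0,1,3} (was {1}); enqueue []
  #2 pop 1: in={1} → {1} (was {}); enqueue []
  #3 pop 2: in={0,1,3} → {0,1} (no change)
  #4 pop 3: in={0,1,3} → {} (no change)
  #5 pop 4: in={} → {0,2,3} (was {0,3}); enqueue [2]
  #6 pop 5: in={1} → {1,3} (was {1}); enqueue [1]
  #7 pop 6: in={} → {0} (no change)
  #8 pop 2: in={0,1,2,3} → {0,1} (no change)
  #9 pop 1: in={1,3} → {1,3} (was {1}); enqueue [5]
  #10 pop 5: in={1,3} → {1,3} (no change)

Fixpoint:
  val[0] = {0,1,3}
  val[1] = {1,3}
  val[2] = {0,1}
  val[3] = {}
  val[4] = {0,2,3}
  val[5] = {1,3}
  val[6] = {0}

10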